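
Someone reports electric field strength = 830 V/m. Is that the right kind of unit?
Yes

electric field strength has SI base units: kg * m / (A * s^3)
V/m reduces to the same SI base units, so it is a valid unit for electric field strength.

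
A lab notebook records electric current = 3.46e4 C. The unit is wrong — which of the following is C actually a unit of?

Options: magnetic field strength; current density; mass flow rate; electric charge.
electric charge

electric current should have units dimensionally equivalent to A (e.g. A).
The given unit 'C' reduces to A * s. Of the listed options, that is the dimensionality of electric charge.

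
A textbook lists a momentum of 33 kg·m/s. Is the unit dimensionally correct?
Yes

momentum has SI base units: kg * m / s
kg·m/s reduces to the same SI base units, so it is a valid unit for momentum.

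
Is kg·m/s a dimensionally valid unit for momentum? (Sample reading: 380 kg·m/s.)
Yes

momentum has SI base units: kg * m / s
kg·m/s reduces to the same SI base units, so it is a valid unit for momentum.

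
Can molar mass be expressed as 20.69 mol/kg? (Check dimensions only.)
No

molar mass has SI base units: kg / mol
mol/kg does NOT reduce to kg / mol; a valid unit for molar mass would be e.g. kg/mol.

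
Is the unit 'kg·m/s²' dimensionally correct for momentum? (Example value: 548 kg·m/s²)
No

momentum has SI base units: kg * m / s
kg·m/s² does NOT reduce to kg * m / s; a valid unit for momentum would be e.g. kg·m/s.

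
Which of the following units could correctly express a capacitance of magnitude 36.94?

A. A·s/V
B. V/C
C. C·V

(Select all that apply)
A

capacitance has SI base units: A^2 * s^4 / (kg * m^2)

Checking each option against A^2 * s^4 / (kg * m^2):
  A. A·s/V: ✓ matches
  B. V/C: ✗ does not match
  C. C·V: ✗ does not match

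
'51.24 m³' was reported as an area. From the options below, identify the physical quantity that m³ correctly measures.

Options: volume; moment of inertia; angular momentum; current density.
volume

area should have units dimensionally equivalent to m^2 (e.g. m²).
The given unit 'm³' reduces to m^3. Of the listed options, that is the dimensionality of volume.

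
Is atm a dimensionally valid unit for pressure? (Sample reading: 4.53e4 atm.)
Yes

pressure has SI base units: kg / (m * s^2)
atm reduces to the same SI base units, so it is a valid unit for pressure.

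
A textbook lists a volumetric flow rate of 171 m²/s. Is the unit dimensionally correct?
No

volumetric flow rate has SI base units: m^3 / s
m²/s does NOT reduce to m^3 / s; a valid unit for volumetric flow rate would be e.g. m³/s.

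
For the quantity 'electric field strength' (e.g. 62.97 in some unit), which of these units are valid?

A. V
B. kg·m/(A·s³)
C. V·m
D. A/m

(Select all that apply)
B

electric field strength has SI base units: kg * m / (A * s^3)

Checking each option against kg * m / (A * s^3):
  A. V: ✗ does not match
  B. kg·m/(A·s³): ✓ matches
  C. V·m: ✗ does not match
  D. A/m: ✗ does not match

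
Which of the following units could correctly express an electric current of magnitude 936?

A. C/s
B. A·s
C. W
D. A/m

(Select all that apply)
A

electric current has SI base units: A

Checking each option against A:
  A. C/s: ✓ matches
  B. A·s: ✗ does not match
  C. W: ✗ does not match
  D. A/m: ✗ does not match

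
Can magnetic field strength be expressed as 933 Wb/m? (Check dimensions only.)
No

magnetic field strength has SI base units: A / m
Wb/m does NOT reduce to A / m; a valid unit for magnetic field strength would be e.g. A/m.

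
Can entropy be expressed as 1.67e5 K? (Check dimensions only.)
No

entropy has SI base units: kg * m^2 / (s^2 * K)
K does NOT reduce to kg * m^2 / (s^2 * K); a valid unit for entropy would be e.g. J/K.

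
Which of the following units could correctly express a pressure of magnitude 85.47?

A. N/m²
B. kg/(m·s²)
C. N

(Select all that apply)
A, B

pressure has SI base units: kg / (m * s^2)

Checking each option against kg / (m * s^2):
  A. N/m²: ✓ matches
  B. kg/(m·s²): ✓ matches
  C. N: ✗ does not match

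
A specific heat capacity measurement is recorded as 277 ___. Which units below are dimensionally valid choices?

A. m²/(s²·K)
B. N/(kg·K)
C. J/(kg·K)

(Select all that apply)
A, C

specific heat capacity has SI base units: m^2 / (s^2 * K)

Checking each option against m^2 / (s^2 * K):
  A. m²/(s²·K): ✓ matches
  B. N/(kg·K): ✗ does not match
  C. J/(kg·K): ✓ matches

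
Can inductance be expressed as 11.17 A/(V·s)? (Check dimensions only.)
No

inductance has SI base units: kg * m^2 / (A^2 * s^2)
A/(V·s) does NOT reduce to kg * m^2 / (A^2 * s^2); a valid unit for inductance would be e.g. H.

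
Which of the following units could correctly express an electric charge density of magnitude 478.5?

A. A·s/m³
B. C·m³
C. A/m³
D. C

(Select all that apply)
A

electric charge density has SI base units: A * s / m^3

Checking each option against A * s / m^3:
  A. A·s/m³: ✓ matches
  B. C·m³: ✗ does not match
  C. A/m³: ✗ does not match
  D. C: ✗ does not match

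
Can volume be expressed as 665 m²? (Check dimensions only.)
No

volume has SI base units: m^3
m² does NOT reduce to m^3; a valid unit for volume would be e.g. m³.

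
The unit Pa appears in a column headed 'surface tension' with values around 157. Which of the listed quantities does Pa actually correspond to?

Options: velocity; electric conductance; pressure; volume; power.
pressure

surface tension should have units dimensionally equivalent to kg / s^2 (e.g. N/m).
The given unit 'Pa' reduces to kg / (m * s^2). Of the listed options, that is the dimensionality of pressure.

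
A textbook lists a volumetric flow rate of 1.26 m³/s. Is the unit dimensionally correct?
Yes

volumetric flow rate has SI base units: m^3 / s
m³/s reduces to the same SI base units, so it is a valid unit for volumetric flow rate.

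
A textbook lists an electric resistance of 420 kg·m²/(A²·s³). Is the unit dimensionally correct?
Yes

electric resistance has SI base units: kg * m^2 / (A^2 * s^3)
kg·m²/(A²·s³) reduces to the same SI base units, so it is a valid unit for electric resistance.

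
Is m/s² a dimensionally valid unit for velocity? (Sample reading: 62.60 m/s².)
No

velocity has SI base units: m / s
m/s² does NOT reduce to m / s; a valid unit for velocity would be e.g. m/s.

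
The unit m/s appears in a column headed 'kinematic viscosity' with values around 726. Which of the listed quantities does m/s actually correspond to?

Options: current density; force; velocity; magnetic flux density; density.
velocity

kinematic viscosity should have units dimensionally equivalent to m^2 / s (e.g. m²/s).
The given unit 'm/s' reduces to m / s. Of the listed options, that is the dimensionality of velocity.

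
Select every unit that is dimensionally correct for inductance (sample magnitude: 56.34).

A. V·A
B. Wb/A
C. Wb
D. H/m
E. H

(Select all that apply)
B, E

inductance has SI base units: kg * m^2 / (A^2 * s^2)

Checking each option against kg * m^2 / (A^2 * s^2):
  A. V·A: ✗ does not match
  B. Wb/A: ✓ matches
  C. Wb: ✗ does not match
  D. H/m: ✗ does not match
  E. H: ✓ matches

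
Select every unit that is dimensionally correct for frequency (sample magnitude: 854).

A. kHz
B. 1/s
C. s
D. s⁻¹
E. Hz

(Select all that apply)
A, B, D, E

frequency has SI base units: 1 / s

Checking each option against 1 / s:
  A. kHz: ✓ matches
  B. 1/s: ✓ matches
  C. s: ✗ does not match
  D. s⁻¹: ✓ matches
  E. Hz: ✓ matches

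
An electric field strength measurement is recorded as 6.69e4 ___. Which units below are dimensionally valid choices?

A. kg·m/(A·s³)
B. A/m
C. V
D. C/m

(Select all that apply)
A

electric field strength has SI base units: kg * m / (A * s^3)

Checking each option against kg * m / (A * s^3):
  A. kg·m/(A·s³): ✓ matches
  B. A/m: ✗ does not match
  C. V: ✗ does not match
  D. C/m: ✗ does not match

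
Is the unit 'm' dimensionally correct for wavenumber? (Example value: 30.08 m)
No

wavenumber has SI base units: 1 / m
m does NOT reduce to 1 / m; a valid unit for wavenumber would be e.g. 1/m.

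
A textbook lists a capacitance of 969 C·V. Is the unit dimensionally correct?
No

capacitance has SI base units: A^2 * s^4 / (kg * m^2)
C·V does NOT reduce to A^2 * s^4 / (kg * m^2); a valid unit for capacitance would be e.g. F.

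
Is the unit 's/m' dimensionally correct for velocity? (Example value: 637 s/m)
No

velocity has SI base units: m / s
s/m does NOT reduce to m / s; a valid unit for velocity would be e.g. m/s.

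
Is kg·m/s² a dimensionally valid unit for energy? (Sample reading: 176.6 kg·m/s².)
No

energy has SI base units: kg * m^2 / s^2
kg·m/s² does NOT reduce to kg * m^2 / s^2; a valid unit for energy would be e.g. J.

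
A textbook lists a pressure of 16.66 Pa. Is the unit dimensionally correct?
Yes

pressure has SI base units: kg / (m * s^2)
Pa reduces to the same SI base units, so it is a valid unit for pressure.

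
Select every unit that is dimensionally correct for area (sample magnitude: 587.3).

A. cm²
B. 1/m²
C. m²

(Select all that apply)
A, C

area has SI base units: m^2

Checking each option against m^2:
  A. cm²: ✓ matches
  B. 1/m²: ✗ does not match
  C. m²: ✓ matches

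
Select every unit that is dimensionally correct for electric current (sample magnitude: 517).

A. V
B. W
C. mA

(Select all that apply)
C

electric current has SI base units: A

Checking each option against A:
  A. V: ✗ does not match
  B. W: ✗ does not match
  C. mA: ✓ matches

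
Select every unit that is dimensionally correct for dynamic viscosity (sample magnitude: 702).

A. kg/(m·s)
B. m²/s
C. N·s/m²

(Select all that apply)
A, C

dynamic viscosity has SI base units: kg / (m * s)

Checking each option against kg / (m * s):
  A. kg/(m·s): ✓ matches
  B. m²/s: ✗ does not match
  C. N·s/m²: ✓ matches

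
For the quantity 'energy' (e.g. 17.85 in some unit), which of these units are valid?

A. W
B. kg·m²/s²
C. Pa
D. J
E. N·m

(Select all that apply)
B, D, E

energy has SI base units: kg * m^2 / s^2

Checking each option against kg * m^2 / s^2:
  A. W: ✗ does not match
  B. kg·m²/s²: ✓ matches
  C. Pa: ✗ does not match
  D. J: ✓ matches
  E. N·m: ✓ matches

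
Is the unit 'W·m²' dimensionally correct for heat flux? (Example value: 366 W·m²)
No

heat flux has SI base units: kg / s^3
W·m² does NOT reduce to kg / s^3; a valid unit for heat flux would be e.g. W/m².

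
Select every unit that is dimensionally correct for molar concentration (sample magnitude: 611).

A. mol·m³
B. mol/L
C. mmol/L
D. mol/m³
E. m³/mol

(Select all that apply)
B, C, D

molar concentration has SI base units: mol / m^3

Checking each option against mol / m^3:
  A. mol·m³: ✗ does not match
  B. mol/L: ✓ matches
  C. mmol/L: ✓ matches
  D. mol/m³: ✓ matches
  E. m³/mol: ✗ does not match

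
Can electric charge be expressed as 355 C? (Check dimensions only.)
Yes

electric charge has SI base units: A * s
C reduces to the same SI base units, so it is a valid unit for electric charge.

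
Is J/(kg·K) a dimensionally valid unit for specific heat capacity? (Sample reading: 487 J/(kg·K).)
Yes

specific heat capacity has SI base units: m^2 / (s^2 * K)
J/(kg·K) reduces to the same SI base units, so it is a valid unit for specific heat capacity.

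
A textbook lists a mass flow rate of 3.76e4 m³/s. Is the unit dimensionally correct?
No

mass flow rate has SI base units: kg / s
m³/s does NOT reduce to kg / s; a valid unit for mass flow rate would be e.g. kg/s.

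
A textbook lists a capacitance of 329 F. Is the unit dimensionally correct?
Yes

capacitance has SI base units: A^2 * s^4 / (kg * m^2)
F reduces to the same SI base units, so it is a valid unit for capacitance.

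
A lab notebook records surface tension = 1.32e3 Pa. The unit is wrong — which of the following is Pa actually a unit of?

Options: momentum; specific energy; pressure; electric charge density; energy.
pressure

surface tension should have units dimensionally equivalent to kg / s^2 (e.g. N/m).
The given unit 'Pa' reduces to kg / (m * s^2). Of the listed options, that is the dimensionality of pressure.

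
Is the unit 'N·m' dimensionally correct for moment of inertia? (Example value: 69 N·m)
No

moment of inertia has SI base units: kg * m^2
N·m does NOT reduce to kg * m^2; a valid unit for moment of inertia would be e.g. kg·m².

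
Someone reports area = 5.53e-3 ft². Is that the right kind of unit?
Yes

area has SI base units: m^2
ft² reduces to the same SI base units, so it is a valid unit for area.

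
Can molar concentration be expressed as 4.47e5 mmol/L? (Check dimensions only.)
Yes

molar concentration has SI base units: mol / m^3
mmol/L reduces to the same SI base units, so it is a valid unit for molar concentration.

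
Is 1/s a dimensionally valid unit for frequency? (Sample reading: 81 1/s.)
Yes

frequency has SI base units: 1 / s
1/s reduces to the same SI base units, so it is a valid unit for frequency.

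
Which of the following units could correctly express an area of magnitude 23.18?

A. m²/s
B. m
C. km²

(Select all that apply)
C

area has SI base units: m^2

Checking each option against m^2:
  A. m²/s: ✗ does not match
  B. m: ✗ does not match
  C. km²: ✓ matches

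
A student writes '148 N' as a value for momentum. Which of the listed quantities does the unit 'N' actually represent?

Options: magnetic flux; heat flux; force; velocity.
force

momentum should have units dimensionally equivalent to kg * m / s (e.g. kg·m/s).
The given unit 'N' reduces to kg * m / s^2. Of the listed options, that is the dimensionality of force.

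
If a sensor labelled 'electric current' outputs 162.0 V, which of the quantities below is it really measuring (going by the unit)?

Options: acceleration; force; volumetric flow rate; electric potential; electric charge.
electric potential

electric current should have units dimensionally equivalent to A (e.g. A).
The given unit 'V' reduces to kg * m^2 / (A * s^3). Of the listed options, that is the dimensionality of electric potential.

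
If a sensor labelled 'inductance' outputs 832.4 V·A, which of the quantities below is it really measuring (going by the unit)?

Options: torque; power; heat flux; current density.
power

inductance should have units dimensionally equivalent to kg * m^2 / (A^2 * s^2) (e.g. H).
The given unit 'V·A' reduces to kg * m^2 / s^3. Of the listed options, that is the dimensionality of power.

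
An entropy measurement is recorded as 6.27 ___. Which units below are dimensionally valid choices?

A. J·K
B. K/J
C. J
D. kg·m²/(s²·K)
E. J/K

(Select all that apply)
D, E

entropy has SI base units: kg * m^2 / (s^2 * K)

Checking each option against kg * m^2 / (s^2 * K):
  A. J·K: ✗ does not match
  B. K/J: ✗ does not match
  C. J: ✗ does not match
  D. kg·m²/(s²·K): ✓ matches
  E. J/K: ✓ matches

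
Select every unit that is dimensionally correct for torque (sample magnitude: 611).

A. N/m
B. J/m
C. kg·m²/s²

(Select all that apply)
C

torque has SI base units: kg * m^2 / s^2

Checking each option against kg * m^2 / s^2:
  A. N/m: ✗ does not match
  B. J/m: ✗ does not match
  C. kg·m²/s²: ✓ matches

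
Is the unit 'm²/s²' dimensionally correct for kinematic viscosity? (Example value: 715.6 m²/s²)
No

kinematic viscosity has SI base units: m^2 / s
m²/s² does NOT reduce to m^2 / s; a valid unit for kinematic viscosity would be e.g. m²/s.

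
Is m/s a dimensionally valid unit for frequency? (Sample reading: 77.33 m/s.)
No

frequency has SI base units: 1 / s
m/s does NOT reduce to 1 / s; a valid unit for frequency would be e.g. Hz.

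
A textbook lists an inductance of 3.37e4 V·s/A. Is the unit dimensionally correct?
Yes

inductance has SI base units: kg * m^2 / (A^2 * s^2)
V·s/A reduces to the same SI base units, so it is a valid unit for inductance.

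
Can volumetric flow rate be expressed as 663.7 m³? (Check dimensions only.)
No

volumetric flow rate has SI base units: m^3 / s
m³ does NOT reduce to m^3 / s; a valid unit for volumetric flow rate would be e.g. m³/s.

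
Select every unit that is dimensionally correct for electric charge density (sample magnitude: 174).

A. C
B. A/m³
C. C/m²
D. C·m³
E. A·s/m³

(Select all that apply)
E

electric charge density has SI base units: A * s / m^3

Checking each option against A * s / m^3:
  A. C: ✗ does not match
  B. A/m³: ✗ does not match
  C. C/m²: ✗ does not match
  D. C·m³: ✗ does not match
  E. A·s/m³: ✓ matches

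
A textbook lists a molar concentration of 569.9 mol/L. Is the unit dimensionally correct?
Yes

molar concentration has SI base units: mol / m^3
mol/L reduces to the same SI base units, so it is a valid unit for molar concentration.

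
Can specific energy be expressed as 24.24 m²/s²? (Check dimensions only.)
Yes

specific energy has SI base units: m^2 / s^2
m²/s² reduces to the same SI base units, so it is a valid unit for specific energy.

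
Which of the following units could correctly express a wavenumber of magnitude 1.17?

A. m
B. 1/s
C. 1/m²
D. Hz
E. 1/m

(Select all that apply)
E

wavenumber has SI base units: 1 / m

Checking each option against 1 / m:
  A. m: ✗ does not match
  B. 1/s: ✗ does not match
  C. 1/m²: ✗ does not match
  D. Hz: ✗ does not match
  E. 1/m: ✓ matches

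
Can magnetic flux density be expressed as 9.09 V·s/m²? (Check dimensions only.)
Yes

magnetic flux density has SI base units: kg / (A * s^2)
V·s/m² reduces to the same SI base units, so it is a valid unit for magnetic flux density.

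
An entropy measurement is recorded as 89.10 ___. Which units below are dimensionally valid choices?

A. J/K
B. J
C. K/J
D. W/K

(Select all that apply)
A

entropy has SI base units: kg * m^2 / (s^2 * K)

Checking each option against kg * m^2 / (s^2 * K):
  A. J/K: ✓ matches
  B. J: ✗ does not match
  C. K/J: ✗ does not match
  D. W/K: ✗ does not match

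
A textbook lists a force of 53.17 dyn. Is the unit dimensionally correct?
Yes

force has SI base units: kg * m / s^2
dyn reduces to the same SI base units, so it is a valid unit for force.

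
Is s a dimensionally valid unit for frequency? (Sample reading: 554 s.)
No

frequency has SI base units: 1 / s
s does NOT reduce to 1 / s; a valid unit for frequency would be e.g. Hz.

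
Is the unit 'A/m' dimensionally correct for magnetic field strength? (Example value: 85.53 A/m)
Yes

magnetic field strength has SI base units: A / m
A/m reduces to the same SI base units, so it is a valid unit for magnetic field strength.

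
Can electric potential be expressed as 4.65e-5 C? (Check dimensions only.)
No

electric potential has SI base units: kg * m^2 / (A * s^3)
C does NOT reduce to kg * m^2 / (A * s^3); a valid unit for electric potential would be e.g. V.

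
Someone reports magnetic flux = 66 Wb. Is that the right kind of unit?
Yes

magnetic flux has SI base units: kg * m^2 / (A * s^2)
Wb reduces to the same SI base units, so it is a valid unit for magnetic flux.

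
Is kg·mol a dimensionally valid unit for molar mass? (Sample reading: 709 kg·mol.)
No

molar mass has SI base units: kg / mol
kg·mol does NOT reduce to kg / mol; a valid unit for molar mass would be e.g. kg/mol.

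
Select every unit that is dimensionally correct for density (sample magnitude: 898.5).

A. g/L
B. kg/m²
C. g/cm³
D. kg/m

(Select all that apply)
A, C

density has SI base units: kg / m^3

Checking each option against kg / m^3:
  A. g/L: ✓ matches
  B. kg/m²: ✗ does not match
  C. g/cm³: ✓ matches
  D. kg/m: ✗ does not match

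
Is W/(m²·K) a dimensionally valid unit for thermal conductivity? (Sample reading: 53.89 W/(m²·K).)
No

thermal conductivity has SI base units: kg * m / (s^3 * K)
W/(m²·K) does NOT reduce to kg * m / (s^3 * K); a valid unit for thermal conductivity would be e.g. W/(m·K).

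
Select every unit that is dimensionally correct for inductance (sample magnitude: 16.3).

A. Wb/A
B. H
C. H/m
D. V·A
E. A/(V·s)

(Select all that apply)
A, B

inductance has SI base units: kg * m^2 / (A^2 * s^2)

Checking each option against kg * m^2 / (A^2 * s^2):
  A. Wb/A: ✓ matches
  B. H: ✓ matches
  C. H/m: ✗ does not match
  D. V·A: ✗ does not match
  E. A/(V·s): ✗ does not match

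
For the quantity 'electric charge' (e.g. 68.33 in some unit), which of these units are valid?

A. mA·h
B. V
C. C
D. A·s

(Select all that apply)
A, C, D

electric charge has SI base units: A * s

Checking each option against A * s:
  A. mA·h: ✓ matches
  B. V: ✗ does not match
  C. C: ✓ matches
  D. A·s: ✓ matches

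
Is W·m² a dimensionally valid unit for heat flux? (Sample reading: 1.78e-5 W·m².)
No

heat flux has SI base units: kg / s^3
W·m² does NOT reduce to kg / s^3; a valid unit for heat flux would be e.g. W/m².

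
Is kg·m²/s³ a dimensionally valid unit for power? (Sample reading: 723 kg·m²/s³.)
Yes

power has SI base units: kg * m^2 / s^3
kg·m²/s³ reduces to the same SI base units, so it is a valid unit for power.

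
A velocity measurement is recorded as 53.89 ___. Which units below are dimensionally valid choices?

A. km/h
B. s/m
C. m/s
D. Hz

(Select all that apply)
A, C

velocity has SI base units: m / s

Checking each option against m / s:
  A. km/h: ✓ matches
  B. s/m: ✗ does not match
  C. m/s: ✓ matches
  D. Hz: ✗ does not match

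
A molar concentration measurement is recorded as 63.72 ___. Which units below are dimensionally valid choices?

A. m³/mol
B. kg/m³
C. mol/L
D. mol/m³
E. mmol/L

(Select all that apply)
C, D, E

molar concentration has SI base units: mol / m^3

Checking each option against mol / m^3:
  A. m³/mol: ✗ does not match
  B. kg/m³: ✗ does not match
  C. mol/L: ✓ matches
  D. mol/m³: ✓ matches
  E. mmol/L: ✓ matches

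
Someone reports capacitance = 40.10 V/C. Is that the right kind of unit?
No

capacitance has SI base units: A^2 * s^4 / (kg * m^2)
V/C does NOT reduce to A^2 * s^4 / (kg * m^2); a valid unit for capacitance would be e.g. F.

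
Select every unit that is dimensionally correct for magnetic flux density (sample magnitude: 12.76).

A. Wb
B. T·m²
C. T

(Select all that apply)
C

magnetic flux density has SI base units: kg / (A * s^2)

Checking each option against kg / (A * s^2):
  A. Wb: ✗ does not match
  B. T·m²: ✗ does not match
  C. T: ✓ matches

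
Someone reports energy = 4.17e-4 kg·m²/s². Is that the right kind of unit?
Yes

energy has SI base units: kg * m^2 / s^2
kg·m²/s² reduces to the same SI base units, so it is a valid unit for energy.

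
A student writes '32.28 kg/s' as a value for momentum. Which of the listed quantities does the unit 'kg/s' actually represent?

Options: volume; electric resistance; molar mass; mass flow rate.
mass flow rate

momentum should have units dimensionally equivalent to kg * m / s (e.g. kg·m/s).
The given unit 'kg/s' reduces to kg / s. Of the listed options, that is the dimensionality of mass flow rate.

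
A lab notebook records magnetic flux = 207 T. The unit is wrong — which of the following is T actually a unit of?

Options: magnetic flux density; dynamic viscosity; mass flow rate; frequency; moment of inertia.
magnetic flux density

magnetic flux should have units dimensionally equivalent to kg * m^2 / (A * s^2) (e.g. Wb).
The given unit 'T' reduces to kg / (A * s^2). Of the listed options, that is the dimensionality of magnetic flux density.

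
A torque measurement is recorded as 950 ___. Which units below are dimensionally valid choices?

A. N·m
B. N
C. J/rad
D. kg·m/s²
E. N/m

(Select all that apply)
A, C

torque has SI base units: kg * m^2 / s^2

Checking each option against kg * m^2 / s^2:
  A. N·m: ✓ matches
  B. N: ✗ does not match
  C. J/rad: ✓ matches
  D. kg·m/s²: ✗ does not match
  E. N/m: ✗ does not match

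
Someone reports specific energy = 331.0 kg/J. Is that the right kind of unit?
No

specific energy has SI base units: m^2 / s^2
kg/J does NOT reduce to m^2 / s^2; a valid unit for specific energy would be e.g. J/kg.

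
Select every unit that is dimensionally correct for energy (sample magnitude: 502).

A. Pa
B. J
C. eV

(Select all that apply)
B, C

energy has SI base units: kg * m^2 / s^2

Checking each option against kg * m^2 / s^2:
  A. Pa: ✗ does not match
  B. J: ✓ matches
  C. eV: ✓ matches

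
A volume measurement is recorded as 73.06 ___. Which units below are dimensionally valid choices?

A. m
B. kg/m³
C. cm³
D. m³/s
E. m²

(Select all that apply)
C

volume has SI base units: m^3

Checking each option against m^3:
  A. m: ✗ does not match
  B. kg/m³: ✗ does not match
  C. cm³: ✓ matches
  D. m³/s: ✗ does not match
  E. m²: ✗ does not match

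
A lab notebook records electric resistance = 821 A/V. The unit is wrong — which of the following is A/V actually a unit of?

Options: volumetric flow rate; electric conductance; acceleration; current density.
electric conductance

electric resistance should have units dimensionally equivalent to kg * m^2 / (A^2 * s^3) (e.g. Ω).
The given unit 'A/V' reduces to A^2 * s^3 / (kg * m^2). Of the listed options, that is the dimensionality of electric conductance.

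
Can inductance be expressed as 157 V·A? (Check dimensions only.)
No

inductance has SI base units: kg * m^2 / (A^2 * s^2)
V·A does NOT reduce to kg * m^2 / (A^2 * s^2); a valid unit for inductance would be e.g. H.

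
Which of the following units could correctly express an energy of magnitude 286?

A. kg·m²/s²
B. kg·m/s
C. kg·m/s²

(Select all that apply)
A

energy has SI base units: kg * m^2 / s^2

Checking each option against kg * m^2 / s^2:
  A. kg·m²/s²: ✓ matches
  B. kg·m/s: ✗ does not match
  C. kg·m/s²: ✗ does not match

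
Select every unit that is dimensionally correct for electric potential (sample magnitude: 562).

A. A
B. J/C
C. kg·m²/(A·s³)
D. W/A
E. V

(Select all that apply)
B, C, D, E

electric potential has SI base units: kg * m^2 / (A * s^3)

Checking each option against kg * m^2 / (A * s^3):
  A. A: ✗ does not match
  B. J/C: ✓ matches
  C. kg·m²/(A·s³): ✓ matches
  D. W/A: ✓ matches
  E. V: ✓ matches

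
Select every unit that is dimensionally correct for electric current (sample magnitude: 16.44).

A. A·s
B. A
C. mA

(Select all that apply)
B, C

electric current has SI base units: A

Checking each option against A:
  A. A·s: ✗ does not match
  B. A: ✓ matches
  C. mA: ✓ matches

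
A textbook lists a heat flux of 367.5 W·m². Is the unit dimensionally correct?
No

heat flux has SI base units: kg / s^3
W·m² does NOT reduce to kg / s^3; a valid unit for heat flux would be e.g. W/m².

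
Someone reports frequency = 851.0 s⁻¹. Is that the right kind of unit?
Yes

frequency has SI base units: 1 / s
s⁻¹ reduces to the same SI base units, so it is a valid unit for frequency.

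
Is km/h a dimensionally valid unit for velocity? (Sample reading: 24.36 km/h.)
Yes

velocity has SI base units: m / s
km/h reduces to the same SI base units, so it is a valid unit for velocity.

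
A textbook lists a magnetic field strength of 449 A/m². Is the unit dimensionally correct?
No

magnetic field strength has SI base units: A / m
A/m² does NOT reduce to A / m; a valid unit for magnetic field strength would be e.g. A/m.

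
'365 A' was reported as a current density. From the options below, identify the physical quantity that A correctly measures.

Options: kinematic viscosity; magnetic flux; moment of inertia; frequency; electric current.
electric current

current density should have units dimensionally equivalent to A / m^2 (e.g. A/m²).
The given unit 'A' reduces to A. Of the listed options, that is the dimensionality of electric current.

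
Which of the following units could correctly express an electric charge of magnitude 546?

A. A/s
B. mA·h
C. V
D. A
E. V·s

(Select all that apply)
B

electric charge has SI base units: A * s

Checking each option against A * s:
  A. A/s: ✗ does not match
  B. mA·h: ✓ matches
  C. V: ✗ does not match
  D. A: ✗ does not match
  E. V·s: ✗ does not match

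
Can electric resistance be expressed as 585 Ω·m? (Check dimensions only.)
No

electric resistance has SI base units: kg * m^2 / (A^2 * s^3)
Ω·m does NOT reduce to kg * m^2 / (A^2 * s^3); a valid unit for electric resistance would be e.g. Ω.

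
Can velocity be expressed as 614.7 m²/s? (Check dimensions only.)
No

velocity has SI base units: m / s
m²/s does NOT reduce to m / s; a valid unit for velocity would be e.g. m/s.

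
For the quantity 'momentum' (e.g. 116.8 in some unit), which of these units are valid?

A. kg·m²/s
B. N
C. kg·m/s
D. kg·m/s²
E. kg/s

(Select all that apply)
C

momentum has SI base units: kg * m / s

Checking each option against kg * m / s:
  A. kg·m²/s: ✗ does not match
  B. N: ✗ does not match
  C. kg·m/s: ✓ matches
  D. kg·m/s²: ✗ does not match
  E. kg/s: ✗ does not match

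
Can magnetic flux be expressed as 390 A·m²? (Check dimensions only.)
No

magnetic flux has SI base units: kg * m^2 / (A * s^2)
A·m² does NOT reduce to kg * m^2 / (A * s^2); a valid unit for magnetic flux would be e.g. Wb.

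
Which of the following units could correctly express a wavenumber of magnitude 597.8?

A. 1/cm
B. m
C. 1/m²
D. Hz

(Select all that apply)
A

wavenumber has SI base units: 1 / m

Checking each option against 1 / m:
  A. 1/cm: ✓ matches
  B. m: ✗ does not match
  C. 1/m²: ✗ does not match
  D. Hz: ✗ does not match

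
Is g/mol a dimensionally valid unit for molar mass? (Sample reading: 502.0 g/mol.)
Yes

molar mass has SI base units: kg / mol
g/mol reduces to the same SI base units, so it is a valid unit for molar mass.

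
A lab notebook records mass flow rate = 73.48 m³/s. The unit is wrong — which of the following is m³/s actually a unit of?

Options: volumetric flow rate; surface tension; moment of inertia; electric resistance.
volumetric flow rate

mass flow rate should have units dimensionally equivalent to kg / s (e.g. kg/s).
The given unit 'm³/s' reduces to m^3 / s. Of the listed options, that is the dimensionality of volumetric flow rate.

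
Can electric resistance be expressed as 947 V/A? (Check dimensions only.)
Yes

electric resistance has SI base units: kg * m^2 / (A^2 * s^3)
V/A reduces to the same SI base units, so it is a valid unit for electric resistance.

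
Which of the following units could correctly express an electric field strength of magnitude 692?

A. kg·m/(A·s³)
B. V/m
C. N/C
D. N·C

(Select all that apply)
A, B, C

electric field strength has SI base units: kg * m / (A * s^3)

Checking each option against kg * m / (A * s^3):
  A. kg·m/(A·s³): ✓ matches
  B. V/m: ✓ matches
  C. N/C: ✓ matches
  D. N·C: ✗ does not match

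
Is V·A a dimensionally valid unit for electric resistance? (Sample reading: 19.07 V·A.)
No

electric resistance has SI base units: kg * m^2 / (A^2 * s^3)
V·A does NOT reduce to kg * m^2 / (A^2 * s^3); a valid unit for electric resistance would be e.g. Ω.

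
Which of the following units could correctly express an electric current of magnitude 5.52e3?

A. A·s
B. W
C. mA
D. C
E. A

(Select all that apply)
C, E

electric current has SI base units: A

Checking each option against A:
  A. A·s: ✗ does not match
  B. W: ✗ does not match
  C. mA: ✓ matches
  D. C: ✗ does not match
  E. A: ✓ matches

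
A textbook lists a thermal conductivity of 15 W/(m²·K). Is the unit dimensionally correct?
No

thermal conductivity has SI base units: kg * m / (s^3 * K)
W/(m²·K) does NOT reduce to kg * m / (s^3 * K); a valid unit for thermal conductivity would be e.g. W/(m·K).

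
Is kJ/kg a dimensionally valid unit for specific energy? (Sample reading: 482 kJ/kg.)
Yes

specific energy has SI base units: m^2 / s^2
kJ/kg reduces to the same SI base units, so it is a valid unit for specific energy.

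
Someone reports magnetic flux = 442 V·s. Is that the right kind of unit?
Yes

magnetic flux has SI base units: kg * m^2 / (A * s^2)
V·s reduces to the same SI base units, so it is a valid unit for magnetic flux.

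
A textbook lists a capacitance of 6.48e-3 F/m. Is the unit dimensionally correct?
No

capacitance has SI base units: A^2 * s^4 / (kg * m^2)
F/m does NOT reduce to A^2 * s^4 / (kg * m^2); a valid unit for capacitance would be e.g. F.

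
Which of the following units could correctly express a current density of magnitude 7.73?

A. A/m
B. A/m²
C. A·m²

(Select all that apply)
B

current density has SI base units: A / m^2

Checking each option against A / m^2:
  A. A/m: ✗ does not match
  B. A/m²: ✓ matches
  C. A·m²: ✗ does not match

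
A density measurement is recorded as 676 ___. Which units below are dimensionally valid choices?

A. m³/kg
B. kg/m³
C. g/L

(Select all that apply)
B, C

density has SI base units: kg / m^3

Checking each option against kg / m^3:
  A. m³/kg: ✗ does not match
  B. kg/m³: ✓ matches
  C. g/L: ✓ matches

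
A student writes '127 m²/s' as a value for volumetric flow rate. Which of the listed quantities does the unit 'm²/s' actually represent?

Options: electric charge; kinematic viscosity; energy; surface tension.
kinematic viscosity

volumetric flow rate should have units dimensionally equivalent to m^3 / s (e.g. m³/s).
The given unit 'm²/s' reduces to m^2 / s. Of the listed options, that is the dimensionality of kinematic viscosity.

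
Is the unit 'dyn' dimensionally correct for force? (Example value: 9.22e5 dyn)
Yes

force has SI base units: kg * m / s^2
dyn reduces to the same SI base units, so it is a valid unit for force.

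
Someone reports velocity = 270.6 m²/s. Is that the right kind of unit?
No

velocity has SI base units: m / s
m²/s does NOT reduce to m / s; a valid unit for velocity would be e.g. m/s.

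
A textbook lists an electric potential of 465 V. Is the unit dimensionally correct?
Yes

electric potential has SI base units: kg * m^2 / (A * s^3)
V reduces to the same SI base units, so it is a valid unit for electric potential.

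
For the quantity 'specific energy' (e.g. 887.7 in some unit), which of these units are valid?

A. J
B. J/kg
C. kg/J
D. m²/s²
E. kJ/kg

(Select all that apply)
B, D, E

specific energy has SI base units: m^2 / s^2

Checking each option against m^2 / s^2:
  A. J: ✗ does not match
  B. J/kg: ✓ matches
  C. kg/J: ✗ does not match
  D. m²/s²: ✓ matches
  E. kJ/kg: ✓ matches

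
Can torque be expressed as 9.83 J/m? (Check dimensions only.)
No

torque has SI base units: kg * m^2 / s^2
J/m does NOT reduce to kg * m^2 / s^2; a valid unit for torque would be e.g. N·m.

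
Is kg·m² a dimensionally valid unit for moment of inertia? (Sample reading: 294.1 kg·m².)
Yes

moment of inertia has SI base units: kg * m^2
kg·m² reduces to the same SI base units, so it is a valid unit for moment of inertia.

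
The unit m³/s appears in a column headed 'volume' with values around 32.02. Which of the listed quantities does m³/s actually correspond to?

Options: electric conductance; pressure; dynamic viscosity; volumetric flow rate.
volumetric flow rate

volume should have units dimensionally equivalent to m^3 (e.g. m³).
The given unit 'm³/s' reduces to m^3 / s. Of the listed options, that is the dimensionality of volumetric flow rate.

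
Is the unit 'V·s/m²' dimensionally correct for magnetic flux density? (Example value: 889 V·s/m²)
Yes

magnetic flux density has SI base units: kg / (A * s^2)
V·s/m² reduces to the same SI base units, so it is a valid unit for magnetic flux density.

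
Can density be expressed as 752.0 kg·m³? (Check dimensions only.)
No

density has SI base units: kg / m^3
kg·m³ does NOT reduce to kg / m^3; a valid unit for density would be e.g. kg/m³.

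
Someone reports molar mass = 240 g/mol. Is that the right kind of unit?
Yes

molar mass has SI base units: kg / mol
g/mol reduces to the same SI base units, so it is a valid unit for molar mass.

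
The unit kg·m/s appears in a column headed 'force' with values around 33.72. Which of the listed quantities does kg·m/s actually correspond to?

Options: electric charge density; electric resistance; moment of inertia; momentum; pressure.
momentum

force should have units dimensionally equivalent to kg * m / s^2 (e.g. N).
The given unit 'kg·m/s' reduces to kg * m / s. Of the listed options, that is the dimensionality of momentum.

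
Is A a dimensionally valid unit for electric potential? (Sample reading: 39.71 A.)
No

electric potential has SI base units: kg * m^2 / (A * s^3)
A does NOT reduce to kg * m^2 / (A * s^3); a valid unit for electric potential would be e.g. V.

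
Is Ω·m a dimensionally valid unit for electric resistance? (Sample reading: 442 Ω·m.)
No

electric resistance has SI base units: kg * m^2 / (A^2 * s^3)
Ω·m does NOT reduce to kg * m^2 / (A^2 * s^3); a valid unit for electric resistance would be e.g. Ω.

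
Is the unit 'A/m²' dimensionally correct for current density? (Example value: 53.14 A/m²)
Yes

current density has SI base units: A / m^2
A/m² reduces to the same SI base units, so it is a valid unit for current density.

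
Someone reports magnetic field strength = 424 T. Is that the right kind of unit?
No

magnetic field strength has SI base units: A / m
T does NOT reduce to A / m; a valid unit for magnetic field strength would be e.g. A/m.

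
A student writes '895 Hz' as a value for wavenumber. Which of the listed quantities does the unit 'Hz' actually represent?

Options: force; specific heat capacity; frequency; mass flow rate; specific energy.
frequency

wavenumber should have units dimensionally equivalent to 1 / m (e.g. 1/m).
The given unit 'Hz' reduces to 1 / s. Of the listed options, that is the dimensionality of frequency.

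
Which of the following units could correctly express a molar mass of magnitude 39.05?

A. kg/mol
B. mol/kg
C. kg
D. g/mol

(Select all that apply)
A, D

molar mass has SI base units: kg / mol

Checking each option against kg / mol:
  A. kg/mol: ✓ matches
  B. mol/kg: ✗ does not match
  C. kg: ✗ does not match
  D. g/mol: ✓ matches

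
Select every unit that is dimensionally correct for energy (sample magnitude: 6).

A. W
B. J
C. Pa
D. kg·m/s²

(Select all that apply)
B

energy has SI base units: kg * m^2 / s^2

Checking each option against kg * m^2 / s^2:
  A. W: ✗ does not match
  B. J: ✓ matches
  C. Pa: ✗ does not match
  D. kg·m/s²: ✗ does not match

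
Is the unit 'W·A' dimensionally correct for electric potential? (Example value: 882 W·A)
No

electric potential has SI base units: kg * m^2 / (A * s^3)
W·A does NOT reduce to kg * m^2 / (A * s^3); a valid unit for electric potential would be e.g. V.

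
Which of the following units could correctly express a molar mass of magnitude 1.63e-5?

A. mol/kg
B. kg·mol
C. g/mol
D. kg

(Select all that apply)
C

molar mass has SI base units: kg / mol

Checking each option against kg / mol:
  A. mol/kg: ✗ does not match
  B. kg·mol: ✗ does not match
  C. g/mol: ✓ matches
  D. kg: ✗ does not match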